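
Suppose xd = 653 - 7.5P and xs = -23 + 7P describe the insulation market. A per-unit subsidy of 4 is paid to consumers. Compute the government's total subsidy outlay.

Government cost = 36868/29

Pre-subsidy: 653 - 7.5P = -23 + 7P gives P* = 1352/29, x* = 8797/29.
With the rebate, buyers effectively pay Pb = Ps − 4, where Ps is the price sellers receive.
Demand in terms of Ps becomes xd = 653 − 7.5(Ps − 4) = 683 - 7.5Ps. Setting this equal to supply: 683 - 7.5Ps = -23 + 7Ps, so Ps = 1412/29.
Buyers pay Pb = 1412/29 − 4 = 1296/29; x' = -23 + 7·(1412/29) = 9217/29.
Government outlay = subsidy × quantity = 4 × 9217/29 = 36868/29.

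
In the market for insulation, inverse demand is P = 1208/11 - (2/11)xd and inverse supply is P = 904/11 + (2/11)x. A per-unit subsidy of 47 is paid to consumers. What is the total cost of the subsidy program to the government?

Pre-subsidy: 1208/11 - (2/11)x = 904/11 + (2/11)x gives x* = 76 and P* = 96.
With the rebate, buyers effectively pay Pb = Ps − 47, where Ps is the price sellers receive.
On the curves, Pb = 1208/11 - (2/11)x and Ps = 904/11 + (2/11)x; the wedge Ps − Pb = 47 gives 904/11 + (2/11)x − (1208/11 - (2/11)x) = 47, so x' = 205.25.
Then Pb = 1208/11 − (2/11)·205.25 = 72.5 and Ps = 904/11 + (2/11)·205.25 = 119.5.
Government outlay = subsidy × quantity = 47 × 205.25 = 9646.75.

Government cost = 9646.75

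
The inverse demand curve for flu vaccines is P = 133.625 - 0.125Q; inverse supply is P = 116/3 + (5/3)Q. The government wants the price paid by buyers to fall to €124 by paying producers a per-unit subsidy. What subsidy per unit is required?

At a buyer price of 124, quantity demanded is 1069 − 8·124 = 77.
Sellers supply 77 only when they receive Ps = 116/3 + (5/3)·77 = 167.
s = Ps − Pb = 167 − 124 = 43.

Required subsidy s = €43 per unit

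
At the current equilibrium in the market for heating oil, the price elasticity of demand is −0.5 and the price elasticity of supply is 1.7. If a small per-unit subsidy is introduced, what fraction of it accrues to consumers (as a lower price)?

Consumer share = 17/22

For a small subsidy around the equilibrium, the benefit split depends on the relative slopes, which at a point are proportional to the elasticities.
Buyer share = εs/(εs + |εd|) = 1.7/(1.7 + 0.5) = 17/22; seller share = |εd|/(εs + |εd|) = 5/22.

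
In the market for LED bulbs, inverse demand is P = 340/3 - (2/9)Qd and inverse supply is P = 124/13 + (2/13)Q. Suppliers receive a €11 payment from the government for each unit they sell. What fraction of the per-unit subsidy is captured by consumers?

Consumer share = 13/22

Pre-subsidy: 340/3 - (2/9)Q = 124/13 + (2/13)Q gives Q* = 276 and P* = 52.
With the subsidy, sellers receive Ps = Pb + 11 for each unit, where Pb is the price buyers pay.
On the curves, Pb = 340/3 - (2/9)Q and Ps = 124/13 + (2/13)Q; the wedge Ps − Pb = 11 gives 124/13 + (2/13)Q − (340/3 - (2/9)Q) = 11, so Q' = 305.25.
Then Pb = 340/3 − (2/9)·305.25 = 45.5 and Ps = 124/13 + (2/13)·305.25 = 56.5.
Buyers' price falls by P* − Pb = 52 − 45.5 = 6.5; sellers' price rises by Ps − P* = 56.5 − 52 = 4.5.
So consumers capture 6.5/11 = 13/22 of each unit of subsidy.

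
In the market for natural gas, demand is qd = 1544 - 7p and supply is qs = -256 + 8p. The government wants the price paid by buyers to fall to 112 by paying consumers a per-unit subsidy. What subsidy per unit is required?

At a buyer price of 112, quantity demanded is 1544 − 7·112 = 760.
Sellers supply 760 only when they receive ps with -256 + 8·ps = 760, i.e. ps = 127.
s = ps − pb = 127 − 112 = 15.

Required subsidy s = 15 per unit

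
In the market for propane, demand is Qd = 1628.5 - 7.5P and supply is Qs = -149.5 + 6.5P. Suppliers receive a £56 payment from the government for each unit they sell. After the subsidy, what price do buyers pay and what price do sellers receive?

Pre-subsidy: 1628.5 - 7.5P = -149.5 + 6.5P gives P* = 127, Q* = 676.
With the subsidy, sellers receive Ps = Pb + 56 for each unit, where Pb is the price buyers pay.
Supply in terms of Pb becomes Qs = -149.5 + 6.5(Pb + 56) = 214.5 + 6.5Pb. Setting this equal to demand: 1628.5 - 7.5Pb = 214.5 + 6.5Pb, so Pb = 101.
Sellers receive Ps = 101 + 56 = 157; Q' = 1628.5 − 7.5·101 = 871.

Buyers pay £101; sellers receive £157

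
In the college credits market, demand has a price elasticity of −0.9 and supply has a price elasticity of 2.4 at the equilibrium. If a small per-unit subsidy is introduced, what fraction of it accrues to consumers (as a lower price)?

Consumer share = 8/11

For a small subsidy around the equilibrium, the benefit split depends on the relative slopes, which at a point are proportional to the elasticities.
Buyer share = εs/(εs + |εd|) = 2.4/(2.4 + 0.9) = 8/11; seller share = |εd|/(εs + |εd|) = 3/11.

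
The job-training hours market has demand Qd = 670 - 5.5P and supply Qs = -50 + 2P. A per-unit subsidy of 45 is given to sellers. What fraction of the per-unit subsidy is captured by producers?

Pre-subsidy: 670 - 5.5P = -50 + 2P gives P* = 96, Q* = 142.
With the subsidy, sellers receive Ps = Pb + 45 for each unit, where Pb is the price buyers pay.
Supply in terms of Pb becomes Qs = -50 + 2(Pb + 45) = 40 + 2Pb. Setting this equal to demand: 670 - 5.5Pb = 40 + 2Pb, so Pb = 84.
Sellers receive Ps = 84 + 45 = 129; Q' = 670 − 5.5·84 = 208.
Buyers' price falls by P* − Pb = 96 − 84 = 12; sellers' price rises by Ps − P* = 129 − 96 = 33.
So producers capture 33/45 = 11/15 of each unit of subsidy.

Producer share = 11/15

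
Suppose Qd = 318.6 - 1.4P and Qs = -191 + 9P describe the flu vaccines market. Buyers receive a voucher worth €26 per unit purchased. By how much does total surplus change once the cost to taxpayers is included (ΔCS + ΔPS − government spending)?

Pre-subsidy: 318.6 - 1.4P = -191 + 9P gives P* = 49, Q* = 250.
With the rebate, buyers effectively pay Pb = Ps − 26, where Ps is the price sellers receive.
Demand in terms of Ps becomes Qd = 318.6 − 1.4(Ps − 26) = 355 - 1.4Ps. Setting this equal to supply: 355 - 1.4Ps = -191 + 9Ps, so Ps = 52.5.
Buyers pay Pb = 52.5 − 26 = 26.5; Q' = -191 + 9·52.5 = 281.5.
ΔCS = ½(250 + 281.5)(49 − 26.5) = 5979.375; ΔPS = ½(250 + 281.5)(52.5 − 49) = 930.125.
Government spending = 26 × 281.5 = 7319.
Net change = 5979.375 + 930.125 − 7319 = -409.5. The loss equals the DWL triangle ½·26·31.5.

Net change in total surplus = -€409.5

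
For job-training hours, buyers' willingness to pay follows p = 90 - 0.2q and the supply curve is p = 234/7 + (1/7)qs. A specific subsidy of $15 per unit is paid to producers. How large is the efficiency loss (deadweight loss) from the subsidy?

Deadweight loss = $328.125

Pre-subsidy: 90 - 0.2q = 234/7 + (1/7)q gives q* = 165 and p* = 57.
With the subsidy, sellers receive ps = pb + 15 for each unit, where pb is the price buyers pay.
On the curves, pb = 90 - 0.2q and ps = 234/7 + (1/7)q; the wedge ps − pb = 15 gives 234/7 + (1/7)q − (90 - 0.2q) = 15, so q' = 208.75.
Then pb = 90 − 0.2·208.75 = 48.25 and ps = 234/7 + (1/7)·208.75 = 63.25.
The subsidy expands output by 208.75 − 165 = 43.75 past the efficient level; on those units the gap between marginal cost and willingness to pay runs from 0 up to 15.
DWL = ½ × 15 × 43.75 = 328.125.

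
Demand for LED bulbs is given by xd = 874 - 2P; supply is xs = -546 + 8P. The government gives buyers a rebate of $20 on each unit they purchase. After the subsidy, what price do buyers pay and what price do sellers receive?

Buyers pay $126; sellers receive $146

Pre-subsidy: 874 - 2P = -546 + 8P gives P* = 142, x* = 590.
With the rebate, buyers effectively pay Pb = Ps − 20, where Ps is the price sellers receive.
Demand in terms of Ps becomes xd = 874 − 2(Ps − 20) = 914 - 2Ps. Setting this equal to supply: 914 - 2Ps = -546 + 8Ps, so Ps = 146.
Buyers pay Pb = 146 − 20 = 126; x' = -546 + 8·146 = 622.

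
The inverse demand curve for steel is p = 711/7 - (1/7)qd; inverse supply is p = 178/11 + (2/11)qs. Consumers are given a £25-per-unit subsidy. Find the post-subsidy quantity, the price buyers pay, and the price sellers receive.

q' = 340; buyers pay £53; sellers receive £78

Pre-subsidy: 711/7 - (1/7)q = 178/11 + (2/11)q gives q* = 263 and p* = 64.
With the rebate, buyers effectively pay pb = ps − 25, where ps is the price sellers receive.
On the curves, pb = 711/7 - (1/7)q and ps = 178/11 + (2/11)q; the wedge ps − pb = 25 gives 178/11 + (2/11)q − (711/7 - (1/7)q) = 25, so q' = 340.
Then pb = 711/7 − (1/7)·340 = 53 and ps = 178/11 + (2/11)·340 = 78.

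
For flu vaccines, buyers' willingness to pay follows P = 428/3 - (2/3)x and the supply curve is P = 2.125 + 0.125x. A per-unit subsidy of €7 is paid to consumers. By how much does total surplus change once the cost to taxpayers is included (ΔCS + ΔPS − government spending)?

Net change in total surplus = -588/19

Pre-subsidy: 428/3 - (2/3)x = 2.125 + 0.125x gives x* = 3373/19 and P* = 462/19.
With the rebate, buyers effectively pay Pb = Ps − 7, where Ps is the price sellers receive.
On the curves, Pb = 428/3 - (2/3)x and Ps = 2.125 + 0.125x; the wedge Ps − Pb = 7 gives 2.125 + 0.125x − (428/3 - (2/3)x) = 7, so x' = 3541/19.
Then Pb = 428/3 − (2/3)·(3541/19) = 350/19 and Ps = 2.125 + 0.125·(3541/19) = 483/19.
ΔCS = ½(3373/19 + 3541/19)(462/19 − 350/19) = 387184/361; ΔPS = ½(3373/19 + 3541/19)(483/19 − 462/19) = 72597/361.
Government spending = 7 × 3541/19 = 24787/19.
Net change = 387184/361 + 72597/361 − 24787/19 = -588/19. The loss equals the DWL triangle ½·7·168/19.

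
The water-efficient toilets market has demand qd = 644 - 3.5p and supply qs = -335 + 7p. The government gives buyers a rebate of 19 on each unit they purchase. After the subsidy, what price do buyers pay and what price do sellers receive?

Buyers pay 564/7; sellers receive 697/7

Pre-subsidy: 644 - 3.5p = -335 + 7p gives p* = 1958/21, q* = 953/3.
With the rebate, buyers effectively pay pb = ps − 19, where ps is the price sellers receive.
Demand in terms of ps becomes qd = 644 − 3.5(ps − 19) = 710.5 - 3.5ps. Setting this equal to supply: 710.5 - 3.5ps = -335 + 7ps, so ps = 697/7.
Buyers pay pb = 697/7 − 19 = 564/7; q' = -335 + 7·(697/7) = 362.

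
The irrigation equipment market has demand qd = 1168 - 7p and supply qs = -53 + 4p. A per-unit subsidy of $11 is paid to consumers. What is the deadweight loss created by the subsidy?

Deadweight loss = $154

Pre-subsidy: 1168 - 7p = -53 + 4p gives p* = 111, q* = 391.
With the rebate, buyers effectively pay pb = ps − 11, where ps is the price sellers receive.
Demand in terms of ps becomes qd = 1168 − 7(ps − 11) = 1245 - 7ps. Setting this equal to supply: 1245 - 7ps = -53 + 4ps, so ps = 118.
Buyers pay pb = 118 − 11 = 107; q' = -53 + 4·118 = 419.
The subsidy expands output by 419 − 391 = 28 past the efficient level; on those units the gap between marginal cost and willingness to pay runs from 0 up to 11.
DWL = ½ × 11 × 28 = 154.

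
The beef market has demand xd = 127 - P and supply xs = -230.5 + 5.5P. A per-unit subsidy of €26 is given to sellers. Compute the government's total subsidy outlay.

Pre-subsidy: 127 - P = -230.5 + 5.5P gives P* = 55, x* = 72.
With the subsidy, sellers receive Ps = Pb + 26 for each unit, where Pb is the price buyers pay.
Supply in terms of Pb becomes xs = -230.5 + 5.5(Pb + 26) = -87.5 + 5.5Pb. Setting this equal to demand: 127 - Pb = -87.5 + 5.5Pb, so Pb = 33.
Sellers receive Ps = 33 + 26 = 59; x' = 127 − 1·33 = 94.
Government outlay = subsidy × quantity = 26 × 94 = 2444.

Government cost = €2444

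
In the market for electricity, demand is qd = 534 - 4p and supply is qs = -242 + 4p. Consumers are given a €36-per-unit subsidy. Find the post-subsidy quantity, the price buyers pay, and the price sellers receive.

q' = 218; buyers pay €79; sellers receive €115

Pre-subsidy: 534 - 4p = -242 + 4p gives p* = 97, q* = 146.
With the rebate, buyers effectively pay pb = ps − 36, where ps is the price sellers receive.
Demand in terms of ps becomes qd = 534 − 4(ps − 36) = 678 - 4ps. Setting this equal to supply: 678 - 4ps = -242 + 4ps, so ps = 115.
Buyers pay pb = 115 − 36 = 79; q' = -242 + 4·115 = 218.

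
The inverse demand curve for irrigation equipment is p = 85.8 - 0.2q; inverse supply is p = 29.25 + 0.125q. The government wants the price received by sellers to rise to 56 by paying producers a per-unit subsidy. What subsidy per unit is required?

At a seller price of 56, quantity supplied is -234 + 8·56 = 214.
Buyers absorb 214 only when they pay pb = 85.8 − 0.2·214 = 43.
s = ps − pb = 56 − 43 = 13.

Required subsidy s = 13 per unit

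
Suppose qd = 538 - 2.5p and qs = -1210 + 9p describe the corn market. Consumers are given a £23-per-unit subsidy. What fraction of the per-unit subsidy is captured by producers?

Producer share = 5/23

Pre-subsidy: 538 - 2.5p = -1210 + 9p gives p* = 152, q* = 158.
With the rebate, buyers effectively pay pb = ps − 23, where ps is the price sellers receive.
Demand in terms of ps becomes qd = 538 − 2.5(ps − 23) = 595.5 - 2.5ps. Setting this equal to supply: 595.5 - 2.5ps = -1210 + 9ps, so ps = 157.
Buyers pay pb = 157 − 23 = 134; q' = -1210 + 9·157 = 203.
Buyers' price falls by p* − pb = 152 − 134 = 18; sellers' price rises by ps − p* = 157 − 152 = 5.
So producers capture 5/23 = 5/23 of each unit of subsidy.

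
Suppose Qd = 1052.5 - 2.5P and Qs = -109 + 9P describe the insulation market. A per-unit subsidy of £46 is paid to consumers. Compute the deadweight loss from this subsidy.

Pre-subsidy: 1052.5 - 2.5P = -109 + 9P gives P* = 101, Q* = 800.
With the rebate, buyers effectively pay Pb = Ps − 46, where Ps is the price sellers receive.
Demand in terms of Ps becomes Qd = 1052.5 − 2.5(Ps − 46) = 1167.5 - 2.5Ps. Setting this equal to supply: 1167.5 - 2.5Ps = -109 + 9Ps, so Ps = 111.
Buyers pay Pb = 111 − 46 = 65; Q' = -109 + 9·111 = 890.
The subsidy expands output by 890 − 800 = 90 past the efficient level; on those units the gap between marginal cost and willingness to pay runs from 0 up to 46.
DWL = ½ × 46 × 90 = 2070.

Deadweight loss = £2070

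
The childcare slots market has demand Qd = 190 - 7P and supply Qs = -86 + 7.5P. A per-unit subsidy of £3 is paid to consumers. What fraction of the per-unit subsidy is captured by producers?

Pre-subsidy: 190 - 7P = -86 + 7.5P gives P* = 552/29, Q* = 1646/29.
With the rebate, buyers effectively pay Pb = Ps − 3, where Ps is the price sellers receive.
Demand in terms of Ps becomes Qd = 190 − 7(Ps − 3) = 211 - 7Ps. Setting this equal to supply: 211 - 7Ps = -86 + 7.5Ps, so Ps = 594/29.
Buyers pay Pb = 594/29 − 3 = 507/29; Q' = -86 + 7.5·(594/29) = 1961/29.
Buyers' price falls by P* − Pb = 552/29 − 507/29 = 45/29; sellers' price rises by Ps − P* = 594/29 − 552/29 = 42/29.
So producers capture (42/29)/3 = 14/29 of each unit of subsidy.

Producer share = 14/29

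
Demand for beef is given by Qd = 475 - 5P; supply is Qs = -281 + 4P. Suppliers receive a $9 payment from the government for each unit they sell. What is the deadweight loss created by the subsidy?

Deadweight loss = $90

Pre-subsidy: 475 - 5P = -281 + 4P gives P* = 84, Q* = 55.
With the subsidy, sellers receive Ps = Pb + 9 for each unit, where Pb is the price buyers pay.
Supply in terms of Pb becomes Qs = -281 + 4(Pb + 9) = -245 + 4Pb. Setting this equal to demand: 475 - 5Pb = -245 + 4Pb, so Pb = 80.
Sellers receive Ps = 80 + 9 = 89; Q' = 475 − 5·80 = 75.
The subsidy expands output by 75 − 55 = 20 past the efficient level; on those units the gap between marginal cost and willingness to pay runs from 0 up to 9.
DWL = ½ × 9 × 20 = 90.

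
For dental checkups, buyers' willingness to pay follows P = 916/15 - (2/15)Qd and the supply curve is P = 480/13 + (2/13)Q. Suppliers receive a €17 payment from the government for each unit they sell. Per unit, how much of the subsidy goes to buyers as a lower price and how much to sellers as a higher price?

Pre-subsidy: 916/15 - (2/15)Q = 480/13 + (2/13)Q gives Q* = 1177/14 and P* = 349/7.
With the subsidy, sellers receive Ps = Pb + 17 for each unit, where Pb is the price buyers pay.
On the curves, Pb = 916/15 - (2/15)Q and Ps = 480/13 + (2/13)Q; the wedge Ps − Pb = 17 gives 480/13 + (2/13)Q − (916/15 - (2/15)Q) = 17, so Q' = 8023/56.
Then Pb = 916/15 − (2/15)·(8023/56) = 1175/28 and Ps = 480/13 + (2/13)·(8023/56) = 1651/28.
Buyers' price falls by P* − Pb = 349/7 − 1175/28 = 221/28; sellers' price rises by Ps − P* = 1651/28 − 349/7 = 255/28.

Buyers gain 221/28 per unit; sellers gain 255/28 per unit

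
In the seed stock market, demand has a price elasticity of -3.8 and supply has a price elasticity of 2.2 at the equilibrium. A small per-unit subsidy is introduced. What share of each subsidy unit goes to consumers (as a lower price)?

For a small subsidy around the equilibrium, the benefit split depends on the relative slopes, which at a point are proportional to the elasticities.
Buyer share = εs/(εs + |εd|) = 2.2/(2.2 + 3.8) = 11/30; seller share = |εd|/(εs + |εd|) = 19/30.

Consumer share = 11/30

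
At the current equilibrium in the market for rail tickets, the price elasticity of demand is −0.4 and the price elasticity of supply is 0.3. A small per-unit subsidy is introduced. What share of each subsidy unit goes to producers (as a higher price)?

Producer share = 4/7

For a small subsidy around the equilibrium, the benefit split depends on the relative slopes, which at a point are proportional to the elasticities.
Buyer share = εs/(εs + |εd|) = 0.3/(0.3 + 0.4) = 3/7; seller share = |εd|/(εs + |εd|) = 4/7.
So producers capture 4/7 of the subsidy.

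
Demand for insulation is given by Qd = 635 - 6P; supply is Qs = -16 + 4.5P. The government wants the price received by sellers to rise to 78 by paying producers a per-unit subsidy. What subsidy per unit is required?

At a seller price of 78, quantity supplied is -16 + 4.5·78 = 335.
Buyers absorb 335 only when they pay Pb with 635 − 6·Pb = 335, i.e. Pb = 50.
s = Ps − Pb = 78 − 50 = 28.

Required subsidy s = 28 per unit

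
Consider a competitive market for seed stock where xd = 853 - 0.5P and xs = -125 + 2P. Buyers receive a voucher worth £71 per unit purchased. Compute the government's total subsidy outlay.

Government cost = £48691.8

Pre-subsidy: 853 - 0.5P = -125 + 2P gives P* = 391.2, x* = 657.4.
With the rebate, buyers effectively pay Pb = Ps − 71, where Ps is the price sellers receive.
Demand in terms of Ps becomes xd = 853 − 0.5(Ps − 71) = 888.5 - 0.5Ps. Setting this equal to supply: 888.5 - 0.5Ps = -125 + 2Ps, so Ps = 405.4.
Buyers pay Pb = 405.4 − 71 = 334.4; x' = -125 + 2·405.4 = 685.8.
Government outlay = subsidy × quantity = 71 × 685.8 = 48691.8.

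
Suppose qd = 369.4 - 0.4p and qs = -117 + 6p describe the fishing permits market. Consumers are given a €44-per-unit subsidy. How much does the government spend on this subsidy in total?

Pre-subsidy: 369.4 - 0.4p = -117 + 6p gives p* = 76, q* = 339.
With the rebate, buyers effectively pay pb = ps − 44, where ps is the price sellers receive.
Demand in terms of ps becomes qd = 369.4 − 0.4(ps − 44) = 387 - 0.4ps. Setting this equal to supply: 387 - 0.4ps = -117 + 6ps, so ps = 78.75.
Buyers pay pb = 78.75 − 44 = 34.75; q' = -117 + 6·78.75 = 355.5.
Government outlay = subsidy × quantity = 44 × 355.5 = 15642.

Government cost = €15642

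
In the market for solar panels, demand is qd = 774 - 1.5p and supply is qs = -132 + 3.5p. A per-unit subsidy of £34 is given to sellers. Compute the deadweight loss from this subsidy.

Deadweight loss = £606.9

Pre-subsidy: 774 - 1.5p = -132 + 3.5p gives p* = 181.2, q* = 502.2.
With the subsidy, sellers receive ps = pb + 34 for each unit, where pb is the price buyers pay.
Supply in terms of pb becomes qs = -132 + 3.5(pb + 34) = -13 + 3.5pb. Setting this equal to demand: 774 - 1.5pb = -13 + 3.5pb, so pb = 157.4.
Sellers receive ps = 157.4 + 34 = 191.4; q' = 774 − 1.5·157.4 = 537.9.
The subsidy expands output by 537.9 − 502.2 = 35.7 past the efficient level; on those units the gap between marginal cost and willingness to pay runs from 0 up to 34.
DWL = ½ × 34 × 35.7 = 606.9.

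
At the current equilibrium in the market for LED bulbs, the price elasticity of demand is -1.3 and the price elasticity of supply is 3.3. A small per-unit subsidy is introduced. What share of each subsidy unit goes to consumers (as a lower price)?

For a small subsidy around the equilibrium, the benefit split depends on the relative slopes, which at a point are proportional to the elasticities.
Buyer share = εs/(εs + |εd|) = 3.3/(3.3 + 1.3) = 33/46; seller share = |εd|/(εs + |εd|) = 13/46.

Consumer share = 33/46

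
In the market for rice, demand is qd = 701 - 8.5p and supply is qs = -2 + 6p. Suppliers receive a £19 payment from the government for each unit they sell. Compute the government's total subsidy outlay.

Pre-subsidy: 701 - 8.5p = -2 + 6p gives p* = 1406/29, q* = 8378/29.
With the subsidy, sellers receive ps = pb + 19 for each unit, where pb is the price buyers pay.
Supply in terms of pb becomes qs = -2 + 6(pb + 19) = 112 + 6pb. Setting this equal to demand: 701 - 8.5pb = 112 + 6pb, so pb = 1178/29.
Sellers receive ps = 1178/29 + 19 = 1729/29; q' = 701 − 8.5·(1178/29) = 10316/29.
Government outlay = subsidy × quantity = 19 × 10316/29 = 196004/29.

Government cost = 196004/29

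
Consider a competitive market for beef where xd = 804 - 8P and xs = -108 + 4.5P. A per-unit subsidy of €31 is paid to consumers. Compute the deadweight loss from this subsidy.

Deadweight loss = €1383.84

Pre-subsidy: 804 - 8P = -108 + 4.5P gives P* = 72.96, x* = 220.32.
With the rebate, buyers effectively pay Pb = Ps − 31, where Ps is the price sellers receive.
Demand in terms of Ps becomes xd = 804 − 8(Ps − 31) = 1052 - 8Ps. Setting this equal to supply: 1052 - 8Ps = -108 + 4.5Ps, so Ps = 92.8.
Buyers pay Pb = 92.8 − 31 = 61.8; x' = -108 + 4.5·92.8 = 309.6.
The subsidy expands output by 309.6 − 220.32 = 89.28 past the efficient level; on those units the gap between marginal cost and willingness to pay runs from 0 up to 31.
DWL = ½ × 31 × 89.28 = 1383.84.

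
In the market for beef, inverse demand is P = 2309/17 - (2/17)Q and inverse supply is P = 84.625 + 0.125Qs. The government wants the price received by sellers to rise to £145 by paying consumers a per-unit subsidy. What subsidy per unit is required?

Required subsidy s = £66 per unit

At a seller price of 145, quantity supplied is -677 + 8·145 = 483.
Buyers absorb 483 only when they pay Pb = 2309/17 − (2/17)·483 = 79.
s = Ps − Pb = 145 − 79 = 66.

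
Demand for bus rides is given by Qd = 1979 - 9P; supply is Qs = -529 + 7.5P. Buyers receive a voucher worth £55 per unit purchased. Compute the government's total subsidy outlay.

Government cost = £45980

Pre-subsidy: 1979 - 9P = -529 + 7.5P gives P* = 152, Q* = 611.
With the rebate, buyers effectively pay Pb = Ps − 55, where Ps is the price sellers receive.
Demand in terms of Ps becomes Qd = 1979 − 9(Ps − 55) = 2474 - 9Ps. Setting this equal to supply: 2474 - 9Ps = -529 + 7.5Ps, so Ps = 182.
Buyers pay Pb = 182 − 55 = 127; Q' = -529 + 7.5·182 = 836.
Government outlay = subsidy × quantity = 55 × 836 = 45980.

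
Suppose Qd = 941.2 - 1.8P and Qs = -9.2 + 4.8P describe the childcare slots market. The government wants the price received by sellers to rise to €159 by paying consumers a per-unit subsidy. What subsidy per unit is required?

At a seller price of 159, quantity supplied is -9.2 + 4.8·159 = 754.
Buyers absorb 754 only when they pay Pb with 941.2 − 1.8·Pb = 754, i.e. Pb = 104.
s = Ps − Pb = 159 − 104 = 55.

Required subsidy s = €55 per unit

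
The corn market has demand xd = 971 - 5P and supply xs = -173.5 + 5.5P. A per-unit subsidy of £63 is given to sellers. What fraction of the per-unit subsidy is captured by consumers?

Pre-subsidy: 971 - 5P = -173.5 + 5.5P gives P* = 109, x* = 426.
With the subsidy, sellers receive Ps = Pb + 63 for each unit, where Pb is the price buyers pay.
Supply in terms of Pb becomes xs = -173.5 + 5.5(Pb + 63) = 173 + 5.5Pb. Setting this equal to demand: 971 - 5Pb = 173 + 5.5Pb, so Pb = 76.
Sellers receive Ps = 76 + 63 = 139; x' = 971 − 5·76 = 591.
Buyers' price falls by P* − Pb = 109 − 76 = 33; sellers' price rises by Ps − P* = 139 − 109 = 30.
So consumers capture 33/63 = 11/21 of each unit of subsidy.

Consumer share = 11/21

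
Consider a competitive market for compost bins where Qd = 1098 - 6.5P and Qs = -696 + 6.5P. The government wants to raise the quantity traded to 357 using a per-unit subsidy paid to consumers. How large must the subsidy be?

At Q = 357, invert demand for the buyer price: Pb = (1098 − 357)/6.5 = 114; invert supply for the seller price: Ps = (357 − (-696))/6.5 = 162.
The subsidy must fill the gap: s = Ps − Pb = 162 − 114 = 48.

Required subsidy s = 48 per unit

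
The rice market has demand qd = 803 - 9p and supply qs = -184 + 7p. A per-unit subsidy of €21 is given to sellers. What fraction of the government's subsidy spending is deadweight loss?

DWL / government spending = 1323/10576

Pre-subsidy: 803 - 9p = -184 + 7p gives p* = 61.6875, q* = 247.8125.
With the subsidy, sellers receive ps = pb + 21 for each unit, where pb is the price buyers pay.
Supply in terms of pb becomes qs = -184 + 7(pb + 21) = -37 + 7pb. Setting this equal to demand: 803 - 9pb = -37 + 7pb, so pb = 52.5.
Sellers receive ps = 52.5 + 21 = 73.5; q' = 803 − 9·52.5 = 330.5.
ΔCS = ½(247.8125 + 330.5)(61.6875 − 52.5) = 2656.623046875; ΔPS = ½(247.8125 + 330.5)(73.5 − 61.6875) = 3415.658203125.
Government spending = 21 × 330.5 = 6940.5.
DWL = ½ × 21 × (330.5 − 247.8125) = 868.21875; fraction = 868.21875 / 6940.5 = 1323/10576.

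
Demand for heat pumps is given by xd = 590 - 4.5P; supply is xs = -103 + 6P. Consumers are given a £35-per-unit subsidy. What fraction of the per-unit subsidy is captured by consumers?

Pre-subsidy: 590 - 4.5P = -103 + 6P gives P* = 66, x* = 293.
With the rebate, buyers effectively pay Pb = Ps − 35, where Ps is the price sellers receive.
Demand in terms of Ps becomes xd = 590 − 4.5(Ps − 35) = 747.5 - 4.5Ps. Setting this equal to supply: 747.5 - 4.5Ps = -103 + 6Ps, so Ps = 81.
Buyers pay Pb = 81 − 35 = 46; x' = -103 + 6·81 = 383.
Buyers' price falls by P* − Pb = 66 − 46 = 20; sellers' price rises by Ps − P* = 81 − 66 = 15.
So consumers capture 20/35 = 4/7 of each unit of subsidy.

Consumer share = 4/7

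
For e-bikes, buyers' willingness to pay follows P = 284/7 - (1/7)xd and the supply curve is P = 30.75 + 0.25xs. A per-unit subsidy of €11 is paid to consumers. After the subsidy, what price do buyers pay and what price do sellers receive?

Pre-subsidy: 284/7 - (1/7)x = 30.75 + 0.25x gives x* = 25 and P* = 37.
With the rebate, buyers effectively pay Pb = Ps − 11, where Ps is the price sellers receive.
On the curves, Pb = 284/7 - (1/7)x and Ps = 30.75 + 0.25x; the wedge Ps − Pb = 11 gives 30.75 + 0.25x − (284/7 - (1/7)x) = 11, so x' = 53.
Then Pb = 284/7 − (1/7)·53 = 33 and Ps = 30.75 + 0.25·53 = 44.

Buyers pay €33; sellers receive €44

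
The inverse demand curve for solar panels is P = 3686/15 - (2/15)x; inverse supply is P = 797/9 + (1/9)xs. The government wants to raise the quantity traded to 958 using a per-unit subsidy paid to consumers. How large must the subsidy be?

At x = 958, from the demand curve buyers pay Pb = 3686/15 − (2/15)·958 = 118; from the supply curve sellers need Ps = 797/9 + (1/9)·958 = 195.
The subsidy must fill the gap: s = Ps − Pb = 195 − 118 = 77.

Required subsidy s = 77 per unit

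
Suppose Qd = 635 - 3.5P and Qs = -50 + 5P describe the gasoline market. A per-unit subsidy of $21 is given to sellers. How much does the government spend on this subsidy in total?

Government cost = 141435/17

Pre-subsidy: 635 - 3.5P = -50 + 5P gives P* = 1370/17, Q* = 6000/17.
With the subsidy, sellers receive Ps = Pb + 21 for each unit, where Pb is the price buyers pay.
Supply in terms of Pb becomes Qs = -50 + 5(Pb + 21) = 55 + 5Pb. Setting this equal to demand: 635 - 3.5Pb = 55 + 5Pb, so Pb = 1160/17.
Sellers receive Ps = 1160/17 + 21 = 1517/17; Q' = 635 − 3.5·(1160/17) = 6735/17.
Government outlay = subsidy × quantity = 21 × 6735/17 = 141435/17.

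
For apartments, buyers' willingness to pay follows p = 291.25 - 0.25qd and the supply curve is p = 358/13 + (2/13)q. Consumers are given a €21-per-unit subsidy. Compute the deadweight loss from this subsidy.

Pre-subsidy: 291.25 - 0.25q = 358/13 + (2/13)q gives q* = 653 and p* = 128.
With the rebate, buyers effectively pay pb = ps − 21, where ps is the price sellers receive.
On the curves, pb = 291.25 - 0.25q and ps = 358/13 + (2/13)q; the wedge ps − pb = 21 gives 358/13 + (2/13)q − (291.25 - 0.25q) = 21, so q' = 705.
Then pb = 291.25 − 0.25·705 = 115 and ps = 358/13 + (2/13)·705 = 136.
The subsidy expands output by 705 − 653 = 52 past the efficient level; on those units the gap between marginal cost and willingness to pay runs from 0 up to 21.
DWL = ½ × 21 × 52 = 546.

Deadweight loss = €546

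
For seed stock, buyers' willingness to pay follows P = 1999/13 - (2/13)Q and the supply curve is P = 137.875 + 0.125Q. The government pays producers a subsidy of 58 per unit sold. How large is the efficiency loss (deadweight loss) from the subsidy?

Pre-subsidy: 1999/13 - (2/13)Q = 137.875 + 0.125Q gives Q* = 57 and P* = 145.
With the subsidy, sellers receive Ps = Pb + 58 for each unit, where Pb is the price buyers pay.
On the curves, Pb = 1999/13 - (2/13)Q and Ps = 137.875 + 0.125Q; the wedge Ps − Pb = 58 gives 137.875 + 0.125Q − (1999/13 - (2/13)Q) = 58, so Q' = 265.
Then Pb = 1999/13 − (2/13)·265 = 113 and Ps = 137.875 + 0.125·265 = 171.
The subsidy expands output by 265 − 57 = 208 past the efficient level; on those units the gap between marginal cost and willingness to pay runs from 0 up to 58.
DWL = ½ × 58 × 208 = 6032.

Deadweight loss = 6032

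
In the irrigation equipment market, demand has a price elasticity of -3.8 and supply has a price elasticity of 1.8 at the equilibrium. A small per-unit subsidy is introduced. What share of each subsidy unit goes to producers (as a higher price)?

For a small subsidy around the equilibrium, the benefit split depends on the relative slopes, which at a point are proportional to the elasticities.
Buyer share = εs/(εs + |εd|) = 1.8/(1.8 + 3.8) = 9/28; seller share = |εd|/(εs + |εd|) = 19/28.
So producers capture 19/28 of the subsidy.

Producer share = 19/28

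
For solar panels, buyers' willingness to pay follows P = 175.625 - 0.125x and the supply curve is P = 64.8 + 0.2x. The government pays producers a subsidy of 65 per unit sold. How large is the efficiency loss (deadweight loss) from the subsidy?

Deadweight loss = 6500

Pre-subsidy: 175.625 - 0.125x = 64.8 + 0.2x gives x* = 341 and P* = 133.
With the subsidy, sellers receive Ps = Pb + 65 for each unit, where Pb is the price buyers pay.
On the curves, Pb = 175.625 - 0.125x and Ps = 64.8 + 0.2x; the wedge Ps − Pb = 65 gives 64.8 + 0.2x − (175.625 - 0.125x) = 65, so x' = 541.
Then Pb = 175.625 − 0.125·541 = 108 and Ps = 64.8 + 0.2·541 = 173.
The subsidy expands output by 541 − 341 = 200 past the efficient level; on those units the gap between marginal cost and willingness to pay runs from 0 up to 65.
DWL = ½ × 65 × 200 = 6500.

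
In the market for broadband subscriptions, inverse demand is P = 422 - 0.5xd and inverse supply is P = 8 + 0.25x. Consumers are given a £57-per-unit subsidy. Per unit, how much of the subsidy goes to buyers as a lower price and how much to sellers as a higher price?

Buyers gain £38 per unit; sellers gain £19 per unit

Pre-subsidy: 422 - 0.5x = 8 + 0.25x gives x* = 552 and P* = 146.
With the rebate, buyers effectively pay Pb = Ps − 57, where Ps is the price sellers receive.
On the curves, Pb = 422 - 0.5x and Ps = 8 + 0.25x; the wedge Ps − Pb = 57 gives 8 + 0.25x − (422 - 0.5x) = 57, so x' = 628.
Then Pb = 422 − 0.5·628 = 108 and Ps = 8 + 0.25·628 = 165.
Buyers' price falls by P* − Pb = 146 − 108 = 38; sellers' price rises by Ps − P* = 165 − 146 = 19.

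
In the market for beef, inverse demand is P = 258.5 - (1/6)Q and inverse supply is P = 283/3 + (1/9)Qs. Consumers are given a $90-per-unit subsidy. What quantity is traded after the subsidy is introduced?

Q' = 915

Pre-subsidy: 258.5 - (1/6)Q = 283/3 + (1/9)Q gives Q* = 591 and P* = 160.
With the rebate, buyers effectively pay Pb = Ps − 90, where Ps is the price sellers receive.
On the curves, Pb = 258.5 - (1/6)Q and Ps = 283/3 + (1/9)Q; the wedge Ps − Pb = 90 gives 283/3 + (1/9)Q − (258.5 - (1/6)Q) = 90, so Q' = 915.
Then Pb = 258.5 − (1/6)·915 = 106 and Ps = 283/3 + (1/9)·915 = 196.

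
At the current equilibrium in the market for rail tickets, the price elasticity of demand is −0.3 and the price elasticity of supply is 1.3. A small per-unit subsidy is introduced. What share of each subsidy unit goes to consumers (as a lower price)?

For a small subsidy around the equilibrium, the benefit split depends on the relative slopes, which at a point are proportional to the elasticities.
Buyer share = εs/(εs + |εd|) = 1.3/(1.3 + 0.3) = 0.8125; seller share = |εd|/(εs + |εd|) = 0.1875.

Consumer share = 0.8125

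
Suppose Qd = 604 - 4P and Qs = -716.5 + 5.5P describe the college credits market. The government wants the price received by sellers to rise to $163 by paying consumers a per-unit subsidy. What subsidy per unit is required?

At a seller price of 163, quantity supplied is -716.5 + 5.5·163 = 180.
Buyers absorb 180 only when they pay Pb with 604 − 4·Pb = 180, i.e. Pb = 106.
s = Ps − Pb = 163 − 106 = 57.

Required subsidy s = $57 per unit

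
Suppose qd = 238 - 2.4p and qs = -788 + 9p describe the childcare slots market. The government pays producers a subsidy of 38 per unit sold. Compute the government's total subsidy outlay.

Pre-subsidy: 238 - 2.4p = -788 + 9p gives p* = 90, q* = 22.
With the subsidy, sellers receive ps = pb + 38 for each unit, where pb is the price buyers pay.
Supply in terms of pb becomes qs = -788 + 9(pb + 38) = -446 + 9pb. Setting this equal to demand: 238 - 2.4pb = -446 + 9pb, so pb = 60.
Sellers receive ps = 60 + 38 = 98; q' = 238 − 2.4·60 = 94.
Government outlay = subsidy × quantity = 38 × 94 = 3572.

Government cost = 3572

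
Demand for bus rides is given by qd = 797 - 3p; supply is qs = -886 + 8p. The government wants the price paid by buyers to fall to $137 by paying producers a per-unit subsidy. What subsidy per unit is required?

At a buyer price of 137, quantity demanded is 797 − 3·137 = 386.
Sellers supply 386 only when they receive ps with -886 + 8·ps = 386, i.e. ps = 159.
s = ps − pb = 159 − 137 = 22.

Required subsidy s = $22 per unit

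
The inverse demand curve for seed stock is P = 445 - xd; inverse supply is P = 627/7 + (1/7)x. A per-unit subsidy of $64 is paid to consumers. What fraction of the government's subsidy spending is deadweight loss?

DWL / government spending = 28/367

Pre-subsidy: 445 - x = 627/7 + (1/7)x gives x* = 311 and P* = 134.
With the rebate, buyers effectively pay Pb = Ps − 64, where Ps is the price sellers receive.
On the curves, Pb = 445 - x and Ps = 627/7 + (1/7)x; the wedge Ps − Pb = 64 gives 627/7 + (1/7)x − (445 - x) = 64, so x' = 367.
Then Pb = 445 − 1·367 = 78 and Ps = 627/7 + (1/7)·367 = 142.
ΔCS = ½(311 + 367)(134 − 78) = 18984; ΔPS = ½(311 + 367)(142 − 134) = 2712.
Government spending = 64 × 367 = 23488.
DWL = ½ × 64 × (367 − 311) = 1792; fraction = 1792 / 23488 = 28/367.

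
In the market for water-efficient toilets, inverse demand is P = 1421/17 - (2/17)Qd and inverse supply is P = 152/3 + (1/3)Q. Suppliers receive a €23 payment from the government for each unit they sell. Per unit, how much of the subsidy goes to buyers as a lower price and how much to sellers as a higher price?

Pre-subsidy: 1421/17 - (2/17)Q = 152/3 + (1/3)Q gives Q* = 73 and P* = 75.
With the subsidy, sellers receive Ps = Pb + 23 for each unit, where Pb is the price buyers pay.
On the curves, Pb = 1421/17 - (2/17)Q and Ps = 152/3 + (1/3)Q; the wedge Ps − Pb = 23 gives 152/3 + (1/3)Q − (1421/17 - (2/17)Q) = 23, so Q' = 124.
Then Pb = 1421/17 − (2/17)·124 = 69 and Ps = 152/3 + (1/3)·124 = 92.
Buyers' price falls by P* − Pb = 75 − 69 = 6; sellers' price rises by Ps − P* = 92 − 75 = 17.

Buyers gain €6 per unit; sellers gain €17 per unit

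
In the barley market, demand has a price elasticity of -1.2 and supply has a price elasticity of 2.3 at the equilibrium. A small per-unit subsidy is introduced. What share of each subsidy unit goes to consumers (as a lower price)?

For a small subsidy around the equilibrium, the benefit split depends on the relative slopes, which at a point are proportional to the elasticities.
Buyer share = εs/(εs + |εd|) = 2.3/(2.3 + 1.2) = 23/35; seller share = |εd|/(εs + |εd|) = 12/35.

Consumer share = 23/35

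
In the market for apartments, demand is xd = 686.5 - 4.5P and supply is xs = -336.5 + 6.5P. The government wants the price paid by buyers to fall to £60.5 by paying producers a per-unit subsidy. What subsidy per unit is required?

At a buyer price of 60.5, quantity demanded is 686.5 − 4.5·60.5 = 414.25.
Sellers supply 414.25 only when they receive Ps with -336.5 + 6.5·Ps = 414.25, i.e. Ps = 115.5.
s = Ps − Pb = 115.5 − 60.5 = 55.

Required subsidy s = £55 per unit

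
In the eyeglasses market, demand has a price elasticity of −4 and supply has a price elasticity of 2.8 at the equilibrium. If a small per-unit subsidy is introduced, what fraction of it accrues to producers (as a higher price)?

Producer share = 10/17

For a small subsidy around the equilibrium, the benefit split depends on the relative slopes, which at a point are proportional to the elasticities.
Buyer share = εs/(εs + |εd|) = 2.8/(2.8 + 4) = 7/17; seller share = |εd|/(εs + |εd|) = 10/17.
So producers capture 10/17 of the subsidy.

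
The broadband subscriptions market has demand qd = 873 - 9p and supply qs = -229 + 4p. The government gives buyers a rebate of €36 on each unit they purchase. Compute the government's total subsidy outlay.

Pre-subsidy: 873 - 9p = -229 + 4p gives p* = 1102/13, q* = 1431/13.
With the rebate, buyers effectively pay pb = ps − 36, where ps is the price sellers receive.
Demand in terms of ps becomes qd = 873 − 9(ps − 36) = 1197 - 9ps. Setting this equal to supply: 1197 - 9ps = -229 + 4ps, so ps = 1426/13.
Buyers pay pb = 1426/13 − 36 = 958/13; q' = -229 + 4·(1426/13) = 2727/13.
Government outlay = subsidy × quantity = 36 × 2727/13 = 98172/13.

Government cost = 98172/13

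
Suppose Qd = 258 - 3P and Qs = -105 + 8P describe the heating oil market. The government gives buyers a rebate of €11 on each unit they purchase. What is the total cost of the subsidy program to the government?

Government cost = €2013

Pre-subsidy: 258 - 3P = -105 + 8P gives P* = 33, Q* = 159.
With the rebate, buyers effectively pay Pb = Ps − 11, where Ps is the price sellers receive.
Demand in terms of Ps becomes Qd = 258 − 3(Ps − 11) = 291 - 3Ps. Setting this equal to supply: 291 - 3Ps = -105 + 8Ps, so Ps = 36.
Buyers pay Pb = 36 − 11 = 25; Q' = -105 + 8·36 = 183.
Government outlay = subsidy × quantity = 11 × 183 = 2013.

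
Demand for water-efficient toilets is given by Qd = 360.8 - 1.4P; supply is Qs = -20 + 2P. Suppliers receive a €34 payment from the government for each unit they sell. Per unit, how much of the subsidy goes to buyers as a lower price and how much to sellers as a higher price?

Buyers gain €20 per unit; sellers gain €14 per unit

Pre-subsidy: 360.8 - 1.4P = -20 + 2P gives P* = 112, Q* = 204.
With the subsidy, sellers receive Ps = Pb + 34 for each unit, where Pb is the price buyers pay.
Supply in terms of Pb becomes Qs = -20 + 2(Pb + 34) = 48 + 2Pb. Setting this equal to demand: 360.8 - 1.4Pb = 48 + 2Pb, so Pb = 92.
Sellers receive Ps = 92 + 34 = 126; Q' = 360.8 − 1.4·92 = 232.
Buyers' price falls by P* − Pb = 112 − 92 = 20; sellers' price rises by Ps − P* = 126 − 112 = 14.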